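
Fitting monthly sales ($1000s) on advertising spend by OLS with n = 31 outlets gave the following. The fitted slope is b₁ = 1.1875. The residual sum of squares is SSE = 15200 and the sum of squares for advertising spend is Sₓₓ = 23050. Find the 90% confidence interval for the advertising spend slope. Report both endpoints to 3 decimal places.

(0.931, 1.444)

MSE = SSE/(n − 2) = 15200/29 = 524.138.
SE(b₁) = √(MSE/Sₓₓ) = √(524.138/23050) = 0.150795.
df = n − 2 = 29.
t* = t_{0.05, 29} = 1.699127.
Margin = t* × SE = 1.699127 × 0.150795 = 0.25622.
CI: 1.1875 ± 0.25622 → (0.931, 1.444).
With 90% confidence, each one-unit increase in advertising spend is associated with a change of between 0.931 and 1.444 $1000s in monthly sales.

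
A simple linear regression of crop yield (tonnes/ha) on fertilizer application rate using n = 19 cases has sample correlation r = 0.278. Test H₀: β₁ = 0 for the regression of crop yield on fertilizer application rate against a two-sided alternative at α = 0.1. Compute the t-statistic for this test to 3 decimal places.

t = 1.193

t = r·√(n − 2)/√(1 − r²) = 0.278·√17/√0.922716 = 1.193.
df = n − 2 = 17.
Two-sided p ≈ 0.2492, which is ≥ 0.1, so fail to reject H₀.
The data do not give significant evidence of a linear association between fertilizer application rate and crop yield.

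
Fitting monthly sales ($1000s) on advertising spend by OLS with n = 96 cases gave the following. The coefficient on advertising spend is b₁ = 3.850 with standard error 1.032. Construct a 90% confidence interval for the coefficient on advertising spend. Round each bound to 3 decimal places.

(2.136, 5.564)

df = n − 2 = 96 − 2 = 94.
t* = t_{0.05, 94} = 1.661226.
Margin = t* × SE = 1.661226 × 1.032 = 1.71439.
CI: 3.850 ± 1.71439 → (2.136, 5.564).
With 90% confidence, each one-unit increase in advertising spend is associated with a change of between 2.136 and 5.564 $1000s in monthly sales.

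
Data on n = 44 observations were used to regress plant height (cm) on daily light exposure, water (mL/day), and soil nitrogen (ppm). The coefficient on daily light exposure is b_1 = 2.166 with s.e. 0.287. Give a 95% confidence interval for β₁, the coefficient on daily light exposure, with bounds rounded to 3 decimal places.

(1.586, 2.746)

df = n − k − 1 = 44 − 3 − 1 = 40.
t* = t_{0.025, 40} = 2.021075.
Margin = t* × SE = 2.021075 × 0.287 = 0.58005.
CI: 2.166 ± 0.58005 → (1.586, 2.746).
With 95% confidence, each one-unit increase in daily light exposure is associated with a change of between 1.586 and 2.746 cm in plant height, holding the other predictors fixed.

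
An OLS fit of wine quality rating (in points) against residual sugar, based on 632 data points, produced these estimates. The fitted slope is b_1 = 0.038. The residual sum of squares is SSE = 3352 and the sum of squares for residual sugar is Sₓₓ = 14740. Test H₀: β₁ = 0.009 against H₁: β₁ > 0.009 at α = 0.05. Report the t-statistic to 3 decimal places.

MSE = SSE/(n − 2) = 3352/630 = 5.32063.
SE(b_1) = √(MSE/Sₓₓ) = √(5.32063/14740) = 0.0189991.
t = (0.038 − 0.009) / 0.0189991 = 1.526.
df = n − 2 = 630.
One-sided p ≈ 0.0637, which is ≥ 0.05, so fail to reject H₀.
The data do not give significant evidence that the true slope on residual sugar exceeds 0.009 points per unit.

t = 1.526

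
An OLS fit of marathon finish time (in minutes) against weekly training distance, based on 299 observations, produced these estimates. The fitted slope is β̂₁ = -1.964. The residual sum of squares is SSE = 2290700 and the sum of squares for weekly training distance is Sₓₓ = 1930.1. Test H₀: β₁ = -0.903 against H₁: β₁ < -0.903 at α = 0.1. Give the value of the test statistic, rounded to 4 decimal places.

t = -0.5308

MSE = SSE/(n − 2) = 2290700/297 = 7712.79.
SE(β̂₁) = √(MSE/Sₓₓ) = √(7712.79/1930.1) = 1.99901.
t = (-1.964 − (-0.903)) / 1.99901 = -0.5308.
df = n − 2 = 297.
One-sided p ≈ 0.2980, which is ≥ 0.1, so fail to reject H₀.
The data do not give significant evidence that the true slope on weekly training distance is below -0.903 minutes per unit.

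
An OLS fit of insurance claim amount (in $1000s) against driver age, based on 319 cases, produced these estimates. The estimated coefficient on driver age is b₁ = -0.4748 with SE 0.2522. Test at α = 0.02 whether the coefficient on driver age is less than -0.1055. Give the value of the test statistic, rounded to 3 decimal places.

t = -1.464

H₀: β₁ = -0.1055 vs H₁: β₁ < -0.1055.
t = (b₁ − β₁⁰)/SE = (-0.4748 − (-0.1055)) / 0.2522 = -1.464.
df = n − 2 = 319 − 2 = 317.
One-sided p ≈ 0.0720, which is ≥ 0.02, so fail to reject H₀.
The data do not give significant evidence that the true slope on driver age is below -0.1055 $1000s per unit.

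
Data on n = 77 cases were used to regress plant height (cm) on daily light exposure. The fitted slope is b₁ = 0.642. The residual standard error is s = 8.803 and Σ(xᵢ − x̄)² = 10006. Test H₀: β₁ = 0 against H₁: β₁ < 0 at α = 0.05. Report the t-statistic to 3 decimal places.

t = 7.295

SE(b₁) = s/√Sₓₓ = 8.803/√10006 = 0.0880036.
t = 0.642 / 0.0880036 = 7.295.
df = n − 2 = 75.
One-sided p ≈ 1.0000, which is ≥ 0.05, so fail to reject H₀.
The data do not give significant evidence that the true slope on daily light exposure is negative.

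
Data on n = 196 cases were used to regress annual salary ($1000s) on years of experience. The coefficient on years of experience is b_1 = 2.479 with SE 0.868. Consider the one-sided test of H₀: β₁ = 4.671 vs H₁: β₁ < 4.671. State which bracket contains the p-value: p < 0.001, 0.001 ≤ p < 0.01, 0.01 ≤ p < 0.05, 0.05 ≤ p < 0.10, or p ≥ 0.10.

t = (2.479 − 4.671) / 0.868 = -2.525.
df = n − 2 = 196 − 2 = 194.
One-sided p = P(T_{194} < t) ≈ 0.0062.
So 0.001 ≤ p < 0.01.

0.001 ≤ p < 0.01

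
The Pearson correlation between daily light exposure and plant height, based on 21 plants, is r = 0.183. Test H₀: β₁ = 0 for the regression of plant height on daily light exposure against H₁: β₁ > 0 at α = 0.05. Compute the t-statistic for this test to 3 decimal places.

t = r·√(n − 2)/√(1 − r²) = 0.183·√19/√0.966511 = 0.811.
df = n − 2 = 19.
One-sided p ≈ 0.2136, which is ≥ 0.05, so fail to reject H₀.
The data do not give significant evidence of a linear association between daily light exposure and plant height.

t = 0.811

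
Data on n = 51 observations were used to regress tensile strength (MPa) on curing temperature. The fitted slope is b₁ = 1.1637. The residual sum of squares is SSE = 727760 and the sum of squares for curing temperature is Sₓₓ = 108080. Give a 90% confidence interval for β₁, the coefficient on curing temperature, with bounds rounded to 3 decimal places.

MSE = SSE/(n − 2) = 727760/49 = 14852.2.
SE(b₁) = √(MSE/Sₓₓ) = √(14852.2/108080) = 0.370701.
df = n − 2 = 49.
t* = t_{0.05, 49} = 1.676551.
Margin = t* × SE = 1.676551 × 0.370701 = 0.62150.
CI: 1.1637 ± 0.62150 → (0.542, 1.785).
With 90% confidence, each one-unit increase in curing temperature is associated with a change of between 0.542 and 1.785 MPa in tensile strength.

(0.542, 1.785)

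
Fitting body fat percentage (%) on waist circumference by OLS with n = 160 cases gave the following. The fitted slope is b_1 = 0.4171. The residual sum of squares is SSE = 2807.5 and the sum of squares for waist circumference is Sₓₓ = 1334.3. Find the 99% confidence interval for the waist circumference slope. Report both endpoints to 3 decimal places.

MSE = SSE/(n − 2) = 2807.5/158 = 17.769.
SE(b_1) = √(MSE/Sₓₓ) = √(17.769/1334.3) = 0.1154.
df = n − 2 = 158.
t* = t_{0.005, 158} = 2.607304.
Margin = t* × SE = 2.607304 × 0.1154 = 0.30088.
CI: 0.4171 ± 0.30088 → (0.116, 0.718).
With 99% confidence, each one-unit increase in waist circumference is associated with a change of between 0.116 and 0.718 % in body fat percentage.

(0.116, 0.718)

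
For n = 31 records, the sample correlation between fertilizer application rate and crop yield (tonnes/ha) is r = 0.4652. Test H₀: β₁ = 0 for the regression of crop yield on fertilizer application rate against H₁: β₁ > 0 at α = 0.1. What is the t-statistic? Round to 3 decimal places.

t = 2.830

t = r·√(n − 2)/√(1 − r²) = 0.4652·√29/√0.783589 = 2.830.
df = n − 2 = 29.
One-sided p ≈ 0.0042, which is < 0.1, so reject H₀.
There is evidence of a linear association between fertilizer application rate and crop yield.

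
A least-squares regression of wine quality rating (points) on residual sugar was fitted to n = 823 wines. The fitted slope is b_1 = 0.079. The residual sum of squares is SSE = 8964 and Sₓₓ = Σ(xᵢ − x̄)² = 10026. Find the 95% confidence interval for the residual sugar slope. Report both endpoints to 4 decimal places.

MSE = SSE/(n − 2) = 8964/821 = 10.9184.
SE(b_1) = √(MSE/Sₓₓ) = √(10.9184/10026) = 0.0330001.
df = n − 2 = 821.
t* = t_{0.025, 821} = 1.962858.
Margin = t* × SE = 1.962858 × 0.0330001 = 0.064775.
CI: 0.079 ± 0.064775 → (0.0142, 0.1438).
With 95% confidence, each one-unit increase in residual sugar is associated with a change of between 0.0142 and 0.1438 points in wine quality rating.

(0.0142, 0.1438)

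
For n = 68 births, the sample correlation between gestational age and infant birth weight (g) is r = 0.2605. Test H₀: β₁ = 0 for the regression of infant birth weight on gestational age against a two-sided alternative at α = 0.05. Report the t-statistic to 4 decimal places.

t = 2.1920

t = r·√(n − 2)/√(1 − r²) = 0.2605·√66/√0.93214 = 2.1920.
df = n − 2 = 66.
Two-sided p ≈ 0.0319, which is < 0.05, so reject H₀.
There is evidence of a linear association between gestational age and infant birth weight.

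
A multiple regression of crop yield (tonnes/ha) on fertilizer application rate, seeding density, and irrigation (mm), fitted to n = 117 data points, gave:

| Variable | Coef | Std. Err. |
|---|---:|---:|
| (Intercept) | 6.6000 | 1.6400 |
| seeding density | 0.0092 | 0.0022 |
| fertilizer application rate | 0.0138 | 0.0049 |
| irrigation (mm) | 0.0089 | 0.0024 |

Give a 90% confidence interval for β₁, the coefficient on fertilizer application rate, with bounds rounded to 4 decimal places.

Read off: b = 0.0138, SE = 0.0049 for fertilizer application rate.
df = n − k − 1 = 117 − 3 − 1 = 113.
t* = t_{0.05, 113} = 1.65845.
Margin = t* × SE = 1.65845 × 0.0049 = 0.008126.
CI: 0.0138 ± 0.008126 → (0.0057, 0.0219).

(0.0057, 0.0219)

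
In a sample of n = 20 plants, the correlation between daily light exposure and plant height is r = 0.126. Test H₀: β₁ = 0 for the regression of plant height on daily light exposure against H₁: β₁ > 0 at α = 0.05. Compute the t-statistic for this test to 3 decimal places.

t = 0.539

t = r·√(n − 2)/√(1 − r²) = 0.126·√18/√0.984124 = 0.539.
df = n − 2 = 18.
One-sided p ≈ 0.2983, which is ≥ 0.05, so fail to reject H₀.
The data do not give significant evidence of a linear association between daily light exposure and plant height.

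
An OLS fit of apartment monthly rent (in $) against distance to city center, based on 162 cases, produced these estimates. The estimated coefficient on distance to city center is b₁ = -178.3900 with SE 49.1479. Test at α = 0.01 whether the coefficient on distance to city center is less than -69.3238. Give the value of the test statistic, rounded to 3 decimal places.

H₀: β₁ = -69.3238 vs H₁: β₁ < -69.3238.
t = (b₁ − β₁⁰)/SE = (-178.3900 − (-69.3238)) / 49.1479 = -2.219.
df = n − 2 = 162 − 2 = 160.
One-sided p ≈ 0.0139, which is ≥ 0.01, so fail to reject H₀.
The data do not give significant evidence that the true slope on distance to city center is below -69.3238 $ per unit.

t = -2.219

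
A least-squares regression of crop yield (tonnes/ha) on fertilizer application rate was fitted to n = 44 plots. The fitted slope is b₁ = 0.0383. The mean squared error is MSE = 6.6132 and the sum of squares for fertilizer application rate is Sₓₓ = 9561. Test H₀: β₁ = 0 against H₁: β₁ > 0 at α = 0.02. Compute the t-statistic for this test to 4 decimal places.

t = 1.4563

SE(b₁) = √(MSE/Sₓₓ) = √(6.6132/9561) = 0.0262999.
t = 0.0383 / 0.0262999 = 1.4563.
df = n − 2 = 42.
One-sided p ≈ 0.0764, which is ≥ 0.02, so fail to reject H₀.
The data do not give significant evidence that the true slope on fertilizer application rate is positive.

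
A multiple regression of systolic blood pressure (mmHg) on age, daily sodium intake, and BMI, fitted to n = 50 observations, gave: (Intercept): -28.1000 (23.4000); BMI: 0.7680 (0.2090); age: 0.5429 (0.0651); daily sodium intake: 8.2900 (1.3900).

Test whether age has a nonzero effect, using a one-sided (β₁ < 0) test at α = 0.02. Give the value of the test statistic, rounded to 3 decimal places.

Read off: b = 0.5429, SE = 0.0651 for age.
H₀: β₁ = 0 vs H₁: β₁ < 0.
t = 0.5429 / 0.0651 = 8.339.
df = n − k − 1 = 50 − 3 − 1 = 46.
One-sided p ≈ 1.0000, which is ≥ 0.02, so fail to reject H₀.
The data do not give significant evidence that the true slope on age is negative, holding the other predictors fixed.

t = 8.339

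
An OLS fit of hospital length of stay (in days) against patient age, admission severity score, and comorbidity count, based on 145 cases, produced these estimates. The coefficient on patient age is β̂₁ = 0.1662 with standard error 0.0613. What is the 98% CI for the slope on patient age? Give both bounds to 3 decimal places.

df = n − k − 1 = 145 − 3 − 1 = 141.
t* = t_{0.01, 141} = 2.353085.
Margin = t* × SE = 2.353085 × 0.0613 = 0.14424.
CI: 0.1662 ± 0.14424 → (0.022, 0.310).
With 98% confidence, each one-unit increase in patient age is associated with a change of between 0.022 and 0.310 days in hospital length of stay, holding the other predictors fixed.

(0.022, 0.310)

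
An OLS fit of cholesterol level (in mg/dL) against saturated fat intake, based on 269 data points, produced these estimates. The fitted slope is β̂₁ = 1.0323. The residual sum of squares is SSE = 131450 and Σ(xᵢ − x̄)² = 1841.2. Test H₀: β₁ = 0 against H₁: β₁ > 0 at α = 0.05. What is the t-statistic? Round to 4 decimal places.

MSE = SSE/(n − 2) = 131450/267 = 492.322.
SE(β̂₁) = √(MSE/Sₓₓ) = √(492.322/1841.2) = 0.5171.
t = 1.0323 / 0.5171 = 1.9963.
df = n − 2 = 267.
One-sided p ≈ 0.0235, which is < 0.05, so reject H₀.
There is evidence that the true slope on saturated fat intake is positive.

t = 1.9963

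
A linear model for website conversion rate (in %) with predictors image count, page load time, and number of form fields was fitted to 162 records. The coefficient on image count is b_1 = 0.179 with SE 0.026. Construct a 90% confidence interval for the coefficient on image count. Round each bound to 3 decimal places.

(0.136, 0.222)

df = n − k − 1 = 162 − 3 − 1 = 158.
t* = t_{0.05, 158} = 1.654555.
Margin = t* × SE = 1.654555 × 0.026 = 0.04302.
CI: 0.179 ± 0.04302 → (0.136, 0.222).
With 90% confidence, each one-unit increase in image count is associated with a change of between 0.136 and 0.222 % in website conversion rate, holding the other predictors fixed.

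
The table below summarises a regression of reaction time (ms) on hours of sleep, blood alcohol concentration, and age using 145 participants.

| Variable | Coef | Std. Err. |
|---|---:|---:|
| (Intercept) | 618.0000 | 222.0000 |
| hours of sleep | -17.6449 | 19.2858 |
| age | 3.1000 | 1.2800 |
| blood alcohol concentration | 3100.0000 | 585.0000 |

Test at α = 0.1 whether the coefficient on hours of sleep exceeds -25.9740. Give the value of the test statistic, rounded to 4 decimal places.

Read off: b = -17.6449, SE = 19.2858 for hours of sleep.
H₀: β₁ = -25.9740 vs H₁: β₁ > -25.9740.
t = (-17.6449 − (-25.9740)) / 19.2858 = 0.4319.
df = n − k − 1 = 145 − 3 − 1 = 141.
One-sided p ≈ 0.3332, which is ≥ 0.1, so fail to reject H₀.
The data do not give significant evidence that the true slope on hours of sleep exceeds -25.9740 ms per unit, holding the other predictors fixed.

t = 0.4319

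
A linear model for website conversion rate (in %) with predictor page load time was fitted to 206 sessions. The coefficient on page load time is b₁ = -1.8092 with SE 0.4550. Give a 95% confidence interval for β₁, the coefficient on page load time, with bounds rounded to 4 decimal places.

df = n − 2 = 206 − 2 = 204.
t* = t_{0.025, 204} = 1.971661.
Margin = t* × SE = 1.971661 × 0.4550 = 0.897106.
CI: -1.8092 ± 0.897106 → (-2.7063, -0.9121).
With 95% confidence, each one-unit increase in page load time is associated with a change of between -2.7063 and -0.9121 % in website conversion rate.

(-2.7063, -0.9121)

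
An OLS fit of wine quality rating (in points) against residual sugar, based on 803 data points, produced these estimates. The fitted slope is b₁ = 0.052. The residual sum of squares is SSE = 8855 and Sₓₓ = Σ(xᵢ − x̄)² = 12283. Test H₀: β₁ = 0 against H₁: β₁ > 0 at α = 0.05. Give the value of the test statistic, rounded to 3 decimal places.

t = 1.733

MSE = SSE/(n − 2) = 8855/801 = 11.0549.
SE(b₁) = √(MSE/Sₓₓ) = √(11.0549/12283) = 0.0300003.
t = 0.052 / 0.0300003 = 1.733.
df = n − 2 = 801.
One-sided p ≈ 0.0417, which is < 0.05, so reject H₀.
There is evidence that the true slope on residual sugar is positive.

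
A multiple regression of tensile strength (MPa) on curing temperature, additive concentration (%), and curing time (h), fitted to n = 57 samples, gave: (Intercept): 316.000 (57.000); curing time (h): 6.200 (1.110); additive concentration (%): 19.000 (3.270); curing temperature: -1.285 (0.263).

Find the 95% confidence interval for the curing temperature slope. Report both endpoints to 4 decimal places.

(-1.8125, -0.7575)

Read off: b = -1.285, SE = 0.263 for curing temperature.
df = n − k − 1 = 57 − 3 − 1 = 53.
t* = t_{0.025, 53} = 2.005746.
Margin = t* × SE = 2.005746 × 0.263 = 0.527511.
CI: -1.285 ± 0.527511 → (-1.8125, -0.7575).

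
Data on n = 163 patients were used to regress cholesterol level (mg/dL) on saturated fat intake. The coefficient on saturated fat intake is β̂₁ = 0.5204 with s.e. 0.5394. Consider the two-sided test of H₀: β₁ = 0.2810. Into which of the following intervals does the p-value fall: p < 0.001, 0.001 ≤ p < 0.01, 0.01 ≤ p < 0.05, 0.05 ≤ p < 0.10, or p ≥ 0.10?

p ≥ 0.10

t = (0.5204 − 0.2810) / 0.5394 = 0.444.
df = n − 2 = 163 − 2 = 161.
Two-sided p = 2·P(T_{161} > |t|) ≈ 0.6578.
So p ≥ 0.10.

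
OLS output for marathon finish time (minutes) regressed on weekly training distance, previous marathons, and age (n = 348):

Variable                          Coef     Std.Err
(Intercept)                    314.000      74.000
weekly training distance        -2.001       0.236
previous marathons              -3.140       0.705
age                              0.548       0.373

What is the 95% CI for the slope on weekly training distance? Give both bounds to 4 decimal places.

Read off: b = -2.001, SE = 0.236 for weekly training distance.
df = n − k − 1 = 348 − 3 − 1 = 344.
t* = t_{0.025, 344} = 1.966884.
Margin = t* × SE = 1.966884 × 0.236 = 0.464185.
CI: -2.001 ± 0.464185 → (-2.4652, -1.5368).

(-2.4652, -1.5368)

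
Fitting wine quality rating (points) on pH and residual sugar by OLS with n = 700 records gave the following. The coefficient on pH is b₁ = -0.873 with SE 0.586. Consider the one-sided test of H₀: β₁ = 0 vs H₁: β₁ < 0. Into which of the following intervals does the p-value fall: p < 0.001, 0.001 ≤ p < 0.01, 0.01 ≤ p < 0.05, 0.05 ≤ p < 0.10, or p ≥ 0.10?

0.05 ≤ p < 0.10

t = -0.873 / 0.586 = -1.490.
df = n − k − 1 = 700 − 2 − 1 = 697.
One-sided p = P(T_{697} < t) ≈ 0.0684.
So 0.05 ≤ p < 0.10.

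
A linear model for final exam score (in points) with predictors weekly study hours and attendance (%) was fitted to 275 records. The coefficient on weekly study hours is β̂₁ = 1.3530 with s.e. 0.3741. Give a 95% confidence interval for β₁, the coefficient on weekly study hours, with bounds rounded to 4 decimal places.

df = n − k − 1 = 275 − 2 − 1 = 272.
t* = t_{0.025, 272} = 1.968724.
Margin = t* × SE = 1.968724 × 0.3741 = 0.736500.
CI: 1.3530 ± 0.736500 → (0.6165, 2.0895).
With 95% confidence, each one-unit increase in weekly study hours is associated with a change of between 0.6165 and 2.0895 points in final exam score, holding the other predictors fixed.

(0.6165, 2.0895)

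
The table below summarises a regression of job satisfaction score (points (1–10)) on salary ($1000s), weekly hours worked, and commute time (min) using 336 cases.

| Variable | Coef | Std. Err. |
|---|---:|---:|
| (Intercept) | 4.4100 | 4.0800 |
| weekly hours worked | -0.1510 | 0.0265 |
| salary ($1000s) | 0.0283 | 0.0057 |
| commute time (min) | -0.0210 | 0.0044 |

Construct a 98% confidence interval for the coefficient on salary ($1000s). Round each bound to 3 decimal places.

Read off: b = 0.0283, SE = 0.0057 for salary ($1000s).
df = n − k − 1 = 336 − 3 − 1 = 332.
t* = t_{0.01, 332} = 2.337632.
Margin = t* × SE = 2.337632 × 0.0057 = 0.01332.
CI: 0.0283 ± 0.01332 → (0.015, 0.042).

(0.015, 0.042)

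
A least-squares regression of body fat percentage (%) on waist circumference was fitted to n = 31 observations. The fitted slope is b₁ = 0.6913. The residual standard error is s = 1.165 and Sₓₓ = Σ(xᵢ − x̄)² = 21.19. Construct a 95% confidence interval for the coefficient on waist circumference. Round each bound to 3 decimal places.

(0.174, 1.209)

SE(b₁) = s/√Sₓₓ = 1.165/√21.19 = 0.253082.
df = n − 2 = 29.
t* = t_{0.025, 29} = 2.04523.
Margin = t* × SE = 2.04523 × 0.253082 = 0.51761.
CI: 0.6913 ± 0.51761 → (0.174, 1.209).
With 95% confidence, each one-unit increase in waist circumference is associated with a change of between 0.174 and 1.209 % in body fat percentage.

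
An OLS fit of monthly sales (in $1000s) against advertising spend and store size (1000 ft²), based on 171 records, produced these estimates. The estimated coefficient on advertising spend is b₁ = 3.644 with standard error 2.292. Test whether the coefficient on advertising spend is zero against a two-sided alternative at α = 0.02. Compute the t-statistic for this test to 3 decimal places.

t = 1.590

H₀: β₁ = 0 vs H₁: β₁ ≠ 0.
t = (b₁ − β₁⁰)/SE = 3.644 / 2.292 = 1.590.
df = n − k − 1 = 171 − 2 − 1 = 168.
Two-sided p ≈ 0.1137, which is ≥ 0.02, so fail to reject H₀.
The data do not give significant evidence of an association between advertising spend and monthly sales, after adjusting for the other predictors.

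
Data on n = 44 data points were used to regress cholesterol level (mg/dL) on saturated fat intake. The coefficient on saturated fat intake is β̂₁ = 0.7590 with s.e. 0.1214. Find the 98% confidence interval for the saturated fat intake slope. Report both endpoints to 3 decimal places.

(0.465, 1.053)

df = n − 2 = 44 − 2 = 42.
t* = t_{0.01, 42} = 2.41847.
Margin = t* × SE = 2.41847 × 0.1214 = 0.29360.
CI: 0.7590 ± 0.29360 → (0.465, 1.053).
With 98% confidence, each one-unit increase in saturated fat intake is associated with a change of between 0.465 and 1.053 mg/dL in cholesterol level.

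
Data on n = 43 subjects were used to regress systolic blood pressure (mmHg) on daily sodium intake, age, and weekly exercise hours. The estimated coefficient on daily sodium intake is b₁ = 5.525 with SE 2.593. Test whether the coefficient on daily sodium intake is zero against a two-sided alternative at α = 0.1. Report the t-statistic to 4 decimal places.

H₀: β₁ = 0 vs H₁: β₁ ≠ 0.
t = (b₁ − β₁⁰)/SE = 5.525 / 2.593 = 2.1307.
df = n − k − 1 = 43 − 3 − 1 = 39.
Two-sided p ≈ 0.0395, which is < 0.1, so reject H₀.
There is evidence that daily sodium intake is associated with systolic blood pressure, holding the other predictors fixed.

t = 2.1307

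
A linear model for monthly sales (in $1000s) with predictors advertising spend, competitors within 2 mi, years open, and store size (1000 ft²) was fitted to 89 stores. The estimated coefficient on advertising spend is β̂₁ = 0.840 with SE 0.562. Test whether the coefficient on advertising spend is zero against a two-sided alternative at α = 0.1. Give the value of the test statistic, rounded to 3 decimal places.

t = 1.495

H₀: β₁ = 0 vs H₁: β₁ ≠ 0.
t = (β̂₁ − β₁⁰)/SE = 0.840 / 0.562 = 1.495.
df = n − k − 1 = 89 − 4 − 1 = 84.
Two-sided p ≈ 0.1388, which is ≥ 0.1, so fail to reject H₀.
The data do not give significant evidence of an association between advertising spend and monthly sales, after adjusting for the other predictors.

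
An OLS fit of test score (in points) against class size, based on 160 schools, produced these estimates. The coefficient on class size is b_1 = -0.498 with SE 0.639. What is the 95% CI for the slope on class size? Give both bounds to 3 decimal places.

(-1.760, 0.764)

df = n − 2 = 160 − 2 = 158.
t* = t_{0.025, 158} = 1.975092.
Margin = t* × SE = 1.975092 × 0.639 = 1.26208.
CI: -0.498 ± 1.26208 → (-1.760, 0.764).
With 95% confidence, each one-unit increase in class size is associated with a change of between -1.760 and 0.764 points in test score.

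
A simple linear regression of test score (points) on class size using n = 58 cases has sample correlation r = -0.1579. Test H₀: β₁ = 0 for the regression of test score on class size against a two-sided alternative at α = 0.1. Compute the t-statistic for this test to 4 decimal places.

t = r·√(n − 2)/√(1 − r²) = -0.1579·√56/√0.975068 = -1.1966.
df = n − 2 = 56.
Two-sided p ≈ 0.2365, which is ≥ 0.1, so fail to reject H₀.
The data do not give significant evidence of a linear association between class size and test score.

t = -1.1966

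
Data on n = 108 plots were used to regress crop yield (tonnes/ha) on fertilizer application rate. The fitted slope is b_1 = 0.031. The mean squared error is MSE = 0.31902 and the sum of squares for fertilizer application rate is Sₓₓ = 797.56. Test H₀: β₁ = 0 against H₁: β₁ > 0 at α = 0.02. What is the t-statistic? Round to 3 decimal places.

SE(b_1) = √(MSE/Sₓₓ) = √(0.31902/797.56) = 0.0199999.
t = 0.031 / 0.0199999 = 1.550.
df = n − 2 = 106.
One-sided p ≈ 0.0621, which is ≥ 0.02, so fail to reject H₀.
The data do not give significant evidence that the true slope on fertilizer application rate is positive.

t = 1.550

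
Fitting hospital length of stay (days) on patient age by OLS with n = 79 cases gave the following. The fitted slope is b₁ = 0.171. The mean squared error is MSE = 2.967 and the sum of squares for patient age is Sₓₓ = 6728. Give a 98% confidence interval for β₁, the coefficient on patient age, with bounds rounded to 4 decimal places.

SE(b₁) = √(MSE/Sₓₓ) = √(2.967/6728) = 0.0209998.
df = n − 2 = 77.
t* = t_{0.01, 77} = 2.375757.
Margin = t* × SE = 2.375757 × 0.0209998 = 0.049890.
CI: 0.171 ± 0.049890 → (0.1211, 0.2209).
With 98% confidence, each one-unit increase in patient age is associated with a change of between 0.1211 and 0.2209 days in hospital length of stay.

(0.1211, 0.2209)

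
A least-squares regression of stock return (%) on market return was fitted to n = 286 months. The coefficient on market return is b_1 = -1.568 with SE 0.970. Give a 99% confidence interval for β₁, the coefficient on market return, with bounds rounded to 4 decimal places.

df = n − 2 = 286 − 2 = 284.
t* = t_{0.005, 284} = 2.593251.
Margin = t* × SE = 2.593251 × 0.970 = 2.515454.
CI: -1.568 ± 2.515454 → (-4.0835, 0.9475).
With 99% confidence, each one-unit increase in market return is associated with a change of between -4.0835 and 0.9475 % in stock return.

(-4.0835, 0.9475)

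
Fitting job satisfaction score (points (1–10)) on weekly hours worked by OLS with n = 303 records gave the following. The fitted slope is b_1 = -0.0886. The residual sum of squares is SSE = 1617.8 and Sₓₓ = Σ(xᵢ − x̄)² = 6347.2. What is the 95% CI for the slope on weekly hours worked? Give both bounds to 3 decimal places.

(-0.146, -0.031)

MSE = SSE/(n − 2) = 1617.8/301 = 5.37475.
SE(b_1) = √(MSE/Sₓₓ) = √(5.37475/6347.2) = 0.0290997.
df = n − 2 = 301.
t* = t_{0.025, 301} = 1.967877.
Margin = t* × SE = 1.967877 × 0.0290997 = 0.05726.
CI: -0.0886 ± 0.05726 → (-0.146, -0.031).
With 95% confidence, each one-unit increase in weekly hours worked is associated with a change of between -0.146 and -0.031 points (1–10) in job satisfaction score.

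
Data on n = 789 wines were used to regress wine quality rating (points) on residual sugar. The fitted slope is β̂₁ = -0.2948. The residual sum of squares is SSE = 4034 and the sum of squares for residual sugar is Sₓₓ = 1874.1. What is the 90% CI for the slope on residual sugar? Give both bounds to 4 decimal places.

(-0.3809, -0.2087)

MSE = SSE/(n − 2) = 4034/787 = 5.12579.
SE(β̂₁) = √(MSE/Sₓₓ) = √(5.12579/1874.1) = 0.0522979.
df = n − 2 = 787.
t* = t_{0.05, 787} = 1.646792.
Margin = t* × SE = 1.646792 × 0.0522979 = 0.086124.
CI: -0.2948 ± 0.086124 → (-0.3809, -0.2087).
With 90% confidence, each one-unit increase in residual sugar is associated with a change of between -0.3809 and -0.2087 points in wine quality rating.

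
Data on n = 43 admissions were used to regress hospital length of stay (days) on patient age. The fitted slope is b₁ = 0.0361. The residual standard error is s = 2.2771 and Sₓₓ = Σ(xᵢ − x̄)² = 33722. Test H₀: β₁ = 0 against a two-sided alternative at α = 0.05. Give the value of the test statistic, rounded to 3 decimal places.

SE(b₁) = s/√Sₓₓ = 2.2771/√33722 = 0.0124001.
t = 0.0361 / 0.0124001 = 2.911.
df = n − 2 = 41.
Two-sided p ≈ 0.0058, which is < 0.05, so reject H₀.
There is evidence that patient age is associated with hospital length of stay.

t = 2.911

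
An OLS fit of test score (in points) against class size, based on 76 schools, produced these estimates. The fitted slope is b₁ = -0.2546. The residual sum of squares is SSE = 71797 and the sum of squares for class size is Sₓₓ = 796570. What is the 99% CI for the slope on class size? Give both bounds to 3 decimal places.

MSE = SSE/(n − 2) = 71797/74 = 970.23.
SE(b₁) = √(MSE/Sₓₓ) = √(970.23/796570) = 0.0349.
df = n − 2 = 74.
t* = t_{0.005, 74} = 2.643913.
Margin = t* × SE = 2.643913 × 0.0349 = 0.09227.
CI: -0.2546 ± 0.09227 → (-0.347, -0.162).
With 99% confidence, each one-unit increase in class size is associated with a change of between -0.347 and -0.162 points in test score.

(-0.347, -0.162)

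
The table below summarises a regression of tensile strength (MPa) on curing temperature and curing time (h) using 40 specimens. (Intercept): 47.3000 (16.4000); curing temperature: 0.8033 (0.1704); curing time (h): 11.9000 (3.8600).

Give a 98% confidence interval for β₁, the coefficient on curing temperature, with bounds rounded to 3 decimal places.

(0.389, 1.218)

Read off: b = 0.8033, SE = 0.1704 for curing temperature.
df = n − k − 1 = 40 − 2 − 1 = 37.
t* = t_{0.01, 37} = 2.431447.
Margin = t* × SE = 2.431447 × 0.1704 = 0.41432.
CI: 0.8033 ± 0.41432 → (0.389, 1.218).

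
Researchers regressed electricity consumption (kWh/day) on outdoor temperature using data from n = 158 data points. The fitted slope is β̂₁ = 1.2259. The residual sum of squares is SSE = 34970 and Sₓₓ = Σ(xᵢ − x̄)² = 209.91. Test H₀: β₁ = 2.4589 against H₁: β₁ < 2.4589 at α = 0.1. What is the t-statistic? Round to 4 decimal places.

t = -1.1931

MSE = SSE/(n − 2) = 34970/156 = 224.167.
SE(β̂₁) = √(MSE/Sₓₓ) = √(224.167/209.91) = 1.0334.
t = (1.2259 − 2.4589) / 1.0334 = -1.1931.
df = n − 2 = 156.
One-sided p ≈ 0.1173, which is ≥ 0.1, so fail to reject H₀.
The data do not give significant evidence that the true slope on outdoor temperature is below 2.4589 kWh/day per unit.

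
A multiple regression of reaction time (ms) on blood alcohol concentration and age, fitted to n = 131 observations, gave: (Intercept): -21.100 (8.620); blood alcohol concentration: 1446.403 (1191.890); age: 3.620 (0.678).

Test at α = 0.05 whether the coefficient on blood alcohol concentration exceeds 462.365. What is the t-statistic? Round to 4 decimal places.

t = 0.8256

Read off: b = 1446.403, SE = 1191.890 for blood alcohol concentration.
H₀: β₁ = 462.365 vs H₁: β₁ > 462.365.
t = (1446.403 − 462.365) / 1191.890 = 0.8256.
df = n − k − 1 = 131 − 2 − 1 = 128.
One-sided p ≈ 0.2053, which is ≥ 0.05, so fail to reject H₀.
The data do not give significant evidence that the true slope on blood alcohol concentration exceeds 462.365 ms per unit, holding the other predictors fixed.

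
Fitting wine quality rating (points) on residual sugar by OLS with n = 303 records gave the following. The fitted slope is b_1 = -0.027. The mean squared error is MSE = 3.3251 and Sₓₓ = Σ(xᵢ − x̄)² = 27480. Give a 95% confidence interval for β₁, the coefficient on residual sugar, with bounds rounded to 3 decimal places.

(-0.049, -0.005)

SE(b_1) = √(MSE/Sₓₓ) = √(3.3251/27480) = 0.011.
df = n − 2 = 301.
t* = t_{0.025, 301} = 1.967877.
Margin = t* × SE = 1.967877 × 0.011 = 0.02165.
CI: -0.027 ± 0.02165 → (-0.049, -0.005).
With 95% confidence, each one-unit increase in residual sugar is associated with a change of between -0.049 and -0.005 points in wine quality rating.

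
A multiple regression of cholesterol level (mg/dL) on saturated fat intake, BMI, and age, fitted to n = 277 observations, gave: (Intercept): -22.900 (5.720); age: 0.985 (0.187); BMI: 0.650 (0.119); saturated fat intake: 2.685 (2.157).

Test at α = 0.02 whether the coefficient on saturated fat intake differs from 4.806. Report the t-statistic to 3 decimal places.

Read off: b = 2.685, SE = 2.157 for saturated fat intake.
H₀: β₁ = 4.806 vs H₁: β₁ ≠ 4.806.
t = (2.685 − 4.806) / 2.157 = -0.983.
df = n − k − 1 = 277 − 3 − 1 = 273.
Two-sided p ≈ 0.3263, which is ≥ 0.02, so fail to reject H₀.
The data are consistent with a true slope of 4.806 mg/dL per unit of saturated fat intake, holding the other predictors fixed.

t = -0.983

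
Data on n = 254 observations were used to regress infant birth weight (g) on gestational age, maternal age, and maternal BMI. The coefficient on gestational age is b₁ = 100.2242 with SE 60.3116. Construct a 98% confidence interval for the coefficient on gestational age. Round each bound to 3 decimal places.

(-40.987, 241.435)

df = n − k − 1 = 254 − 3 − 1 = 250.
t* = t_{0.01, 250} = 2.341356.
Margin = t* × SE = 2.341356 × 60.3116 = 141.21093.
CI: 100.2242 ± 141.21093 → (-40.987, 241.435).
With 98% confidence, each one-unit increase in gestational age is associated with a change of between -40.987 and 241.435 g in infant birth weight, holding the other predictors fixed.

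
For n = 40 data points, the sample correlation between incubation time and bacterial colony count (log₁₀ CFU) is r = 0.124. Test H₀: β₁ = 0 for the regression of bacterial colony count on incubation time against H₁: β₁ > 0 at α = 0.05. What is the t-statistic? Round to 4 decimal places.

t = r·√(n − 2)/√(1 − r²) = 0.124·√38/√0.984624 = 0.7703.
df = n − 2 = 38.
One-sided p ≈ 0.2229, which is ≥ 0.05, so fail to reject H₀.
The data do not give significant evidence of a linear association between incubation time and bacterial colony count.

t = 0.7703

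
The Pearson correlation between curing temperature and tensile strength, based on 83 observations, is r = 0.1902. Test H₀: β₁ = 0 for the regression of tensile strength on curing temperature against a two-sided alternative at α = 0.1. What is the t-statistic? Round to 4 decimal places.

t = 1.7436

t = r·√(n − 2)/√(1 − r²) = 0.1902·√81/√0.963824 = 1.7436.
df = n − 2 = 81.
Two-sided p ≈ 0.0850, which is < 0.1, so reject H₀.
There is evidence of a linear association between curing temperature and tensile strength.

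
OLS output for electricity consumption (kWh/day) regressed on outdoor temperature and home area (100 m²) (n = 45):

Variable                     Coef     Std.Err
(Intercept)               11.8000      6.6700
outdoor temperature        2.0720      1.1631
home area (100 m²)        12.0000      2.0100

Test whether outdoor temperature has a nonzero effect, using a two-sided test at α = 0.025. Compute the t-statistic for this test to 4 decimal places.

t = 1.7814

Read off: b = 2.0720, SE = 1.1631 for outdoor temperature.
H₀: β₁ = 0 vs H₁: β₁ ≠ 0.
t = 2.0720 / 1.1631 = 1.7814.
df = n − k − 1 = 45 − 2 − 1 = 42.
Two-sided p ≈ 0.0821, which is ≥ 0.025, so fail to reject H₀.
The data do not give significant evidence of an association between outdoor temperature and electricity consumption, after adjusting for the other predictors.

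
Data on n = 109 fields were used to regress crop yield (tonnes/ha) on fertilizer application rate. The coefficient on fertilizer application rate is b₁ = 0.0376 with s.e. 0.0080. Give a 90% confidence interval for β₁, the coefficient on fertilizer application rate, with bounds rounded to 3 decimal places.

df = n − 2 = 109 − 2 = 107.
t* = t_{0.05, 107} = 1.659219.
Margin = t* × SE = 1.659219 × 0.0080 = 0.01327.
CI: 0.0376 ± 0.01327 → (0.024, 0.051).
With 90% confidence, each one-unit increase in fertilizer application rate is associated with a change of between 0.024 and 0.051 tonnes/ha in crop yield.

(0.024, 0.051)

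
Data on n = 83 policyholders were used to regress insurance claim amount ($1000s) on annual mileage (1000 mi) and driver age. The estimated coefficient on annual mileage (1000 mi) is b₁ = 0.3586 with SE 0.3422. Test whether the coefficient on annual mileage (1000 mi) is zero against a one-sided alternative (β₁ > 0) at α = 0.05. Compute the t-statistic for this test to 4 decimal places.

H₀: β₁ = 0 vs H₁: β₁ > 0.
t = (b₁ − β₁⁰)/SE = 0.3586 / 0.3422 = 1.0479.
df = n − k − 1 = 83 − 2 − 1 = 80.
One-sided p ≈ 0.1489, which is ≥ 0.05, so fail to reject H₀.
The data do not give significant evidence that the true slope on annual mileage (1000 mi) is positive, holding the other predictors fixed.

t = 1.0479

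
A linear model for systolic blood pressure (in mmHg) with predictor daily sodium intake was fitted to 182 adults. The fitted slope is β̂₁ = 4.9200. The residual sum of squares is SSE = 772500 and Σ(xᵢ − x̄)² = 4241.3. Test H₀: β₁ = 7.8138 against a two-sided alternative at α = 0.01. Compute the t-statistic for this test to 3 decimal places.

MSE = SSE/(n − 2) = 772500/180 = 4291.67.
SE(β̂₁) = √(MSE/Sₓₓ) = √(4291.67/4241.3) = 1.00592.
t = (4.9200 − 7.8138) / 1.00592 = -2.877.
df = n − 2 = 180.
Two-sided p ≈ 0.0045, which is < 0.01, so reject H₀.
There is evidence that the true slope on daily sodium intake differs from 7.8138 mmHg per unit.

t = -2.877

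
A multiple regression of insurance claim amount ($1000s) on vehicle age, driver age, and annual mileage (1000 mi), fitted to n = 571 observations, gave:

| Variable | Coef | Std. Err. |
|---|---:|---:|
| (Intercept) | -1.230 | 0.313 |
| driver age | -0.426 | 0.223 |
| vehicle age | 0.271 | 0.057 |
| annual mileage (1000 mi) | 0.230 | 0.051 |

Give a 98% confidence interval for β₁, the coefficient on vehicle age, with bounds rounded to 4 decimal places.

(0.1380, 0.4040)

Read off: b = 0.271, SE = 0.057 for vehicle age.
df = n − k − 1 = 571 − 3 − 1 = 567.
t* = t_{0.01, 567} = 2.332943.
Margin = t* × SE = 2.332943 × 0.057 = 0.132978.
CI: 0.271 ± 0.132978 → (0.1380, 0.4040).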